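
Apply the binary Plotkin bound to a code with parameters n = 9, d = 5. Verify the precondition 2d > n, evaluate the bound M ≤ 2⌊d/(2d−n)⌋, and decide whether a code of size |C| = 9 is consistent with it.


Plotkin bound M ≤ 10; given |C| = 9 ≤ bound (satisfied).

Check applicability: 2d = 10, n = 9.
2d − n = 1 > 0, so Plotkin applies.
Compute d/(2d−n) = 5/1 ≈ 5.0000.
⌊d/(2d−n)⌋ = 5.
Plotkin bound: M ≤ 2·5 = 10.
Given |C| = 9, check: satisfied.
This |C| is below the Plotkin bound.


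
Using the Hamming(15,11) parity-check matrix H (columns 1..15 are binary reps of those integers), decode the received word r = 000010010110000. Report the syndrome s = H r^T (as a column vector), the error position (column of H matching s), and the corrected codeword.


s = (1, 1, 0, 0)^T, error position = 12, corrected codeword c = 000010010111000

Compute s = H r^T mod 2 one row at a time:
  s_1 = 1 + 0 + 1 + 1 + 0 + 0 + 0 + 0 = 3 ≡ 1 (mod 2).
  s_2 = 0 + 1 + 0 + 0 + 0 + 0 + 0 + 0 = 1 ≡ 1 (mod 2).
  s_3 = 0 + 0 + 0 + 0 + 1 + 1 + 0 + 0 = 2 ≡ 0 (mod 2).
  s_4 = 0 + 0 + 1 + 0 + 0 + 1 + 0 + 0 = 2 ≡ 0 (mod 2).
s = (1, 1, 0, 0)^T — this equals column 12 of H (binary 1100), so error is at position 12.
Correct: flip bit 12 of r = 000010010110000 to get c = 000010010111000.


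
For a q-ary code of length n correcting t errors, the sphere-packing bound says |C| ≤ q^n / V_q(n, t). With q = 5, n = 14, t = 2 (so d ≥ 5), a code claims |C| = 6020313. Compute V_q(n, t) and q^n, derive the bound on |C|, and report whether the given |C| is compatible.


V_q(n, t) = 1513, q^n = 6103515625, Hamming bound = 4034048, |C| = 6020313 > bound (violated).

Step 1: Compute V_q(n, t) = Σ_{j=0}^2 C(n, j) (q−1)^j.
  j = 0: C(14,0)·(4)^0 = 1·1 = 1.
  j = 1: C(14,1)·(4)^1 = 14·4 = 56.
  j = 2: C(14,2)·(4)^2 = 91·16 = 1456.
  V_q(n, t) = 1 + 56 + 1456 = 1513.
Step 2: q^n = 5^14 = 6103515625.
Step 3: Hamming bound ⌊q^n / V_q(n,t)⌋ = ⌊6103515625/1513⌋ = 4034048.
Step 4: Compare |C| = 6020313 to 4034048: violated.
The claimed |C| lies above the Hamming bound, so no 5-ary code of length 14 with d ≥ 5 can have 6020313 codewords.


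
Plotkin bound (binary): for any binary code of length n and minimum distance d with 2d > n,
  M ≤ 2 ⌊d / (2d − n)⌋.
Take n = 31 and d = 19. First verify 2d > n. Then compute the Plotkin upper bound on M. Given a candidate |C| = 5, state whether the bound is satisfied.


Plotkin bound M ≤ 4; given |C| = 5 > bound (violated).

Check applicability: 2d = 38, n = 31.
2d − n = 7 > 0, so Plotkin applies.
Compute d/(2d−n) = 19/7 ≈ 2.7143.
⌊d/(2d−n)⌋ = 2.
Plotkin bound: M ≤ 2·2 = 4.
Given |C| = 5, check: VIOLATED.
This |C| is above the Plotkin bound, so no binary code with n = 31, d = 19 and 5 codewords exists.


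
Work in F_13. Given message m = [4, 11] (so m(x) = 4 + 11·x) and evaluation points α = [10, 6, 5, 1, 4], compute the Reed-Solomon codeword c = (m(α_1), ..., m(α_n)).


c = [10, 5, 7, 2, 9]

Message polynomial: m(x) = 4 + 11·x (mod 13).
For each evaluation point α_i, compute m(α_i) mod 13:
  α_1 = 10: Horner steps 11 → 10, so m(10) = 10.
  α_2 = 6: Horner steps 11 → 5, so m(6) = 5.
  α_3 = 5: Horner steps 11 → 7, so m(5) = 7.
  α_4 = 1: Horner steps 11 → 2, so m(1) = 2.
  α_5 = 4: Horner steps 11 → 9, so m(4) = 9.
Codeword c = [10, 5, 7, 2, 9] ∈ F_13^5.


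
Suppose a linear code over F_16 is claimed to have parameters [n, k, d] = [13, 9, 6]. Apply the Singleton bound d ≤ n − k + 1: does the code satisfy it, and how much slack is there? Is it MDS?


Singleton RHS = n − k + 1 = 5, slack = -1, bound violated (no such code; not MDS).

Singleton bound: d ≤ n − k + 1.
Here n = 13, k = 9, so n − k + 1 = 5.
Given d = 6, check d ≤ 5: NO.
Slack = (n − k + 1) − d = -1.
The slack is negative: d = 6 exceeds n − k + 1 = 5 by 1, so the Singleton bound is violated and no linear [13, 9, 6]_16 code can exist. In particular it is not MDS (MDS requires d = n − k + 1 exactly).
Description: the claimed parameters are [13, 9, 6]_16; such a code would be impossible (violates the Singleton bound).


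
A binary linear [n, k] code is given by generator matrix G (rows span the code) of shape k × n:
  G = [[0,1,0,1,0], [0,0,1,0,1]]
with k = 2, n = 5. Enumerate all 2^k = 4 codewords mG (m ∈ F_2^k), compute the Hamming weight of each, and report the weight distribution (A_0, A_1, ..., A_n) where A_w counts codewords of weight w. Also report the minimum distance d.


Weight distribution: A_0 = 1, A_2 = 2, A_4 = 1. Minimum distance d = 2.

Enumerate all 2^2 = 4 messages m ∈ F_2^2.
For each, compute codeword c = mG in F_2^5, then tally its weight.
  m = 00 → c = 00000, weight = 0.
  m = 10 → c = 01010, weight = 2.
  m = 01 → c = 00101, weight = 2.
  m = 11 → c = 01111, weight = 4.
Tally weights:
  weight 0: 1 codewords.
  weight 2: 2 codewords.
  weight 4: 1 codewords.
Minimum distance d = smallest w > 0 with A_w > 0 = 2.
Sanity: Σ A_w = 4 = 2^2 = 4 ✓.


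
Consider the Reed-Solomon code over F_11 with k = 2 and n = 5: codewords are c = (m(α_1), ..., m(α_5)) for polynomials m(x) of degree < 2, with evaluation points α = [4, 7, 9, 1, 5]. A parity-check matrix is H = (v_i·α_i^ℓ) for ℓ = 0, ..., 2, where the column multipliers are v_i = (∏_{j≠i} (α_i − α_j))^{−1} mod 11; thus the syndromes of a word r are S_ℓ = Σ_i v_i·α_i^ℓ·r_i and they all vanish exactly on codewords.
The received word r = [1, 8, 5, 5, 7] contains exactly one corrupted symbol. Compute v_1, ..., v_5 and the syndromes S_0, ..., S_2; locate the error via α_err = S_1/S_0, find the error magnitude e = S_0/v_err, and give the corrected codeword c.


S = (7, 8, 6), error at position 3, error magnitude e = 7, c = [1, 8, 9, 5, 7].

Step 1: column multipliers v_i = (∏_{j≠i}(α_i − α_j))^{−1} mod 11.
  i = 1 (α = 4): (4−7)(4−9)(4−1)(4−5) = (−3)·(−5)·3·(−1) = −45 ≡ 10, so v_1 = 10^{−1} = 10 (mod 11).
  i = 2 (α = 7): (7−4)(7−9)(7−1)(7−5) = 3·(−2)·6·2 = −72 ≡ 5, so v_2 = 5^{−1} = 9 (mod 11).
  i = 3 (α = 9): (9−4)(9−7)(9−1)(9−5) = 5·2·8·4 = 320 ≡ 1, so v_3 = 1^{−1} = 1 (mod 11).
  i = 4 (α = 1): (1−4)(1−7)(1−9)(1−5) = (−3)·(−6)·(−8)·(−4) = 576 ≡ 4, so v_4 = 4^{−1} = 3 (mod 11).
  i = 5 (α = 5): (5−4)(5−7)(5−9)(5−1) = 1·(−2)·(−4)·4 = 32 ≡ 10, so v_5 = 10^{−1} = 10 (mod 11).
  v = [10, 9, 1, 3, 10].
Step 2: syndromes of r = [1, 8, 5, 5, 7] (all sums mod 11).
  S_0 = Σ v_i r_i = 10·1 + 9·8 + 1·5 + 3·5 + 10·7 = 172 ≡ 7.
  S_1 = Σ v_i α_i r_i = 10·4·1 + 9·7·8 + 1·9·5 + 3·1·5 + 10·5·7 = 954 ≡ 8.
  α_i^2 mod 11 = [5, 5, 4, 1, 3].
  S_2 = Σ v_i α_i^2 r_i = 10·5·1 + 9·5·8 + 1·4·5 + 3·1·5 + 10·3·7 = 655 ≡ 6.
  S = (7, 8, 6) ≠ 0, so r is not a codeword (an error is present).
Step 3: locate the error. For a single error e at position i, S_ℓ = v_i·e·α_i^ℓ, so α_err = S_1/S_0.
  S_0^{−1} = 7^{−1} = 8 (mod 11), so α_err = 8·8 = 64 ≡ 9 = α_3. Error position i = 3.
  Consistency check: S_2/S_1 = 6·7 = 42 ≡ 9 = α_err ✓ (single-error assumption holds).
Step 4: error magnitude e = S_0/v_3 = S_0·∏_{j≠3}(α_3 − α_j) = 7·1 = 7 ≡ 7 (mod 11).
Step 5: correct position 3: c_3 = r_3 − e = 5 − 7 ≡ 9 (mod 11). Hence c = [1, 8, 9, 5, 7].
  Check: interpolating c through the α_i gives m(x) = 10 + 6·x (degree < 2) with m(α_i) = c_i for every i, so c is indeed a codeword.


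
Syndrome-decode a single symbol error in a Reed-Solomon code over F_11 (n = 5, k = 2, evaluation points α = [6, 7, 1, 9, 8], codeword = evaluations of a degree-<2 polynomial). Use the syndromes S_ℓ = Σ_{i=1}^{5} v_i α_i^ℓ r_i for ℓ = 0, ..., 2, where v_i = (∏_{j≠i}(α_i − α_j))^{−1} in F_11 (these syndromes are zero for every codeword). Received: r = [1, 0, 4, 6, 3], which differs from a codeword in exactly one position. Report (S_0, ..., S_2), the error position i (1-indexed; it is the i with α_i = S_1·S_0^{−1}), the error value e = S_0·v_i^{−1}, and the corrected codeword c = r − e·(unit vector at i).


S = (5, 8, 4), error at position 1, error magnitude e = 4, c = [8, 0, 4, 6, 3].

Step 1: column multipliers v_i = (∏_{j≠i}(α_i − α_j))^{−1} mod 11.
  i = 1 (α = 6): (6−7)(6−1)(6−9)(6−8) = (−1)·5·(−3)·(−2) = −30 ≡ 3, so v_1 = 3^{−1} = 4 (mod 11).
  i = 2 (α = 7): (7−6)(7−1)(7−9)(7−8) = 1·6·(−2)·(−1) = 12 ≡ 1, so v_2 = 1^{−1} = 1 (mod 11).
  i = 3 (α = 1): (1−6)(1−7)(1−9)(1−8) = (−5)·(−6)·(−8)·(−7) = 1680 ≡ 8, so v_3 = 8^{−1} = 7 (mod 11).
  i = 4 (α = 9): (9−6)(9−7)(9−1)(9−8) = 3·2·8·1 = 48 ≡ 4, so v_4 = 4^{−1} = 3 (mod 11).
  i = 5 (α = 8): (8−6)(8−7)(8−1)(8−9) = 2·1·7·(−1) = −14 ≡ 8, so v_5 = 8^{−1} = 7 (mod 11).
  v = [4, 1, 7, 3, 7].
Step 2: syndromes of r = [1, 0, 4, 6, 3] (all sums mod 11).
  S_0 = Σ v_i r_i = 4·1 + 1·0 + 7·4 + 3·6 + 7·3 = 71 ≡ 5.
  S_1 = Σ v_i α_i r_i = 4·6·1 + 1·7·0 + 7·1·4 + 3·9·6 + 7·8·3 = 382 ≡ 8.
  α_i^2 mod 11 = [3, 5, 1, 4, 9].
  S_2 = Σ v_i α_i^2 r_i = 4·3·1 + 1·5·0 + 7·1·4 + 3·4·6 + 7·9·3 = 301 ≡ 4.
  S = (5, 8, 4) ≠ 0, so r is not a codeword (an error is present).
Step 3: locate the error. For a single error e at position i, S_ℓ = v_i·e·α_i^ℓ, so α_err = S_1/S_0.
  S_0^{−1} = 5^{−1} = 9 (mod 11), so α_err = 8·9 = 72 ≡ 6 = α_1. Error position i = 1.
  Consistency check: S_2/S_1 = 4·7 = 28 ≡ 6 = α_err ✓ (single-error assumption holds).
Step 4: error magnitude e = S_0/v_1 = S_0·∏_{j≠1}(α_1 − α_j) = 5·3 = 15 ≡ 4 (mod 11).
Step 5: correct position 1: c_1 = r_1 − e = 1 − 4 ≡ 8 (mod 11). Hence c = [8, 0, 4, 6, 3].
  Check: interpolating c through the α_i gives m(x) = 1 + 3·x (degree < 2) with m(α_i) = c_i for every i, so c is indeed a codeword.


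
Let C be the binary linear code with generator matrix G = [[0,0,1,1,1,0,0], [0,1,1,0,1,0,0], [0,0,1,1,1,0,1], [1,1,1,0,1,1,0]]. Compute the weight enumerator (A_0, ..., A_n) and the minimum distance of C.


Weight distribution: A_0 = 1, A_1 = 1, A_2 = 2, A_3 = 4, A_4 = 3, A_5 = 3, A_6 = 2. Minimum distance d = 1.

Enumerate all 2^4 = 16 messages m ∈ F_2^4.
For each, compute codeword c = mG in F_2^7, then tally its weight.
  m = 0000 → c = 0000000, weight = 0.
  m = 1000 → c = 0011100, weight = 3.
  m = 0100 → c = 0110100, weight = 3.
  m = 1100 → c = 0101000, weight = 2.
  m = 0010 → c = 0011101, weight = 4.
  m = 1010 → c = 0000001, weight = 1.
  m = 0110 → c = 0101001, weight = 3.
  m = 1110 → c = 0110101, weight = 4.
  m = 0001 → c = 1110110, weight = 5.
  m = 1001 → c = 1101010, weight = 4.
  m = 0101 → c = 1000010, weight = 2.
  m = 1101 → c = 1011110, weight = 5.
  m = 0011 → c = 1101011, weight = 5.
  m = 1011 → c = 1110111, weight = 6.
  m = 0111 → c = 1011111, weight = 6.
  m = 1111 → c = 1000011, weight = 3.
Tally weights:
  weight 0: 1 codewords.
  weight 1: 1 codewords.
  weight 2: 2 codewords.
  weight 3: 4 codewords.
  weight 4: 3 codewords.
  weight 5: 3 codewords.
  weight 6: 2 codewords.
Minimum distance d = smallest w > 0 with A_w > 0 = 1.
Sanity: Σ A_w = 16 = 2^4 = 16 ✓.


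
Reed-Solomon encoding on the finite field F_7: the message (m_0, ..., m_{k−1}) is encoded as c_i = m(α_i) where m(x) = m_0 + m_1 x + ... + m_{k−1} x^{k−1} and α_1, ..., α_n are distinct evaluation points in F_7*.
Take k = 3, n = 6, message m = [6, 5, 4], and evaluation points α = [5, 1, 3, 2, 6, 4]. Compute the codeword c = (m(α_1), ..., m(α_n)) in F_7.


c = [5, 1, 1, 4, 5, 6]

Message polynomial: m(x) = 6 + 5·x + 4·x^2 (mod 7).
For each evaluation point α_i, compute m(α_i) mod 7:
  α_1 = 5: Horner steps 4 → 4 → 5, so m(5) = 5.
  α_2 = 1: Horner steps 4 → 2 → 1, so m(1) = 1.
  α_3 = 3: Horner steps 4 → 3 → 1, so m(3) = 1.
  α_4 = 2: Horner steps 4 → 6 → 4, so m(2) = 4.
  α_5 = 6: Horner steps 4 → 1 → 5, so m(6) = 5.
  α_6 = 4: Horner steps 4 → 0 → 6, so m(4) = 6.
Codeword c = [5, 1, 1, 4, 5, 6] ∈ F_7^6.


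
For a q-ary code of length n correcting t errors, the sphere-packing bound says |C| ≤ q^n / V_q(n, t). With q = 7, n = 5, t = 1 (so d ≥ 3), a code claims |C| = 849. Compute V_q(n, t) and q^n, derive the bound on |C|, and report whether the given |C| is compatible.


V_q(n, t) = 31, q^n = 16807, Hamming bound = 542, |C| = 849 > bound (violated).

Step 1: Compute V_q(n, t) = Σ_{j=0}^1 C(n, j) (q−1)^j.
  j = 0: C(5,0)·(6)^0 = 1·1 = 1.
  j = 1: C(5,1)·(6)^1 = 5·6 = 30.
  V_q(n, t) = 1 + 30 = 31.
Step 2: q^n = 7^5 = 16807.
Step 3: Hamming bound ⌊q^n / V_q(n,t)⌋ = ⌊16807/31⌋ = 542.
Step 4: Compare |C| = 849 to 542: violated.
The claimed |C| lies above the Hamming bound, so no 7-ary code of length 5 with d ≥ 3 can have 849 codewords.


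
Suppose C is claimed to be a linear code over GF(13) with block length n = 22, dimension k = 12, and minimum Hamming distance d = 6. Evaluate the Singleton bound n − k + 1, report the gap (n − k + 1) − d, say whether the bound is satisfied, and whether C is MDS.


Singleton RHS = n − k + 1 = 11, slack = 5, bound satisfied, not MDS.

Singleton bound: d ≤ n − k + 1.
Here n = 22, k = 12, so n − k + 1 = 11.
Given d = 6, check d ≤ 11: YES.
Slack = (n − k + 1) − d = 5.
The code is NOT MDS (slack = 5 > 0).
Description: the claimed parameters are [22, 12, 6]_13; such a code would be non-MDS.


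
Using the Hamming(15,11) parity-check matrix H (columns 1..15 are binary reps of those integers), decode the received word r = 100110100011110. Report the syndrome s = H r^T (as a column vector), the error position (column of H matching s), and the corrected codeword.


s = (0, 0, 1, 1)^T, error position = 3, corrected codeword c = 101110100011110

Compute s = H r^T mod 2 one row at a time:
  s_1 = 0 + 0 + 0 + 1 + 1 + 1 + 1 + 0 = 4 ≡ 0 (mod 2).
  s_2 = 1 + 1 + 0 + 1 + 1 + 1 + 1 + 0 = 6 ≡ 0 (mod 2).
  s_3 = 0 + 0 + 0 + 1 + 0 + 1 + 1 + 0 = 3 ≡ 1 (mod 2).
  s_4 = 1 + 0 + 1 + 1 + 0 + 1 + 1 + 0 = 5 ≡ 1 (mod 2).
s = (0, 0, 1, 1)^T — this equals column 3 of H (binary 0011), so error is at position 3.
Correct: flip bit 3 of r = 100110100011110 to get c = 101110100011110.


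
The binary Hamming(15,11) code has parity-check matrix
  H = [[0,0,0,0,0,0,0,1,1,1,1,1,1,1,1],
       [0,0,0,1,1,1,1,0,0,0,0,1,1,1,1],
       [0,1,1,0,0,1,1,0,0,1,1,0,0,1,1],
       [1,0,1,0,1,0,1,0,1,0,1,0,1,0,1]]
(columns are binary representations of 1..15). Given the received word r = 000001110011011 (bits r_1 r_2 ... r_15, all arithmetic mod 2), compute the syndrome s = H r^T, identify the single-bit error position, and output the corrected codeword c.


s = (1, 1, 1, 1)^T, error position = 15, corrected codeword c = 000001110011010

Compute s = H r^T mod 2 one row at a time:
  s_1 = 1 + 0 + 0 + 1 + 1 + 0 + 1 + 1 = 5 ≡ 1 (mod 2).
  s_2 = 0 + 0 + 1 + 1 + 1 + 0 + 1 + 1 = 5 ≡ 1 (mod 2).
  s_3 = 0 + 0 + 1 + 1 + 0 + 1 + 1 + 1 = 5 ≡ 1 (mod 2).
  s_4 = 0 + 0 + 0 + 1 + 0 + 1 + 0 + 1 = 3 ≡ 1 (mod 2).
s = (1, 1, 1, 1)^T — this equals column 15 of H (binary 1111), so error is at position 15.
Correct: flip bit 15 of r = 000001110011011 to get c = 000001110011010.


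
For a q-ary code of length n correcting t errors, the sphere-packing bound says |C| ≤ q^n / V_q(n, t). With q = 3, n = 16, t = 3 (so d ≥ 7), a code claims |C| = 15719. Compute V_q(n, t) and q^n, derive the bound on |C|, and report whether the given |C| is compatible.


V_q(n, t) = 4993, q^n = 43046721, Hamming bound = 8621, |C| = 15719 > bound (violated).

Step 1: Compute V_q(n, t) = Σ_{j=0}^3 C(n, j) (q−1)^j.
  j = 0: C(16,0)·(2)^0 = 1·1 = 1.
  j = 1: C(16,1)·(2)^1 = 16·2 = 32.
  j = 2: C(16,2)·(2)^2 = 120·4 = 480.
  j = 3: C(16,3)·(2)^3 = 560·8 = 4480.
  V_q(n, t) = 1 + 32 + 480 + 4480 = 4993.
Step 2: q^n = 3^16 = 43046721.
Step 3: Hamming bound ⌊q^n / V_q(n,t)⌋ = ⌊43046721/4993⌋ = 8621.
Step 4: Compare |C| = 15719 to 8621: violated.
The claimed |C| lies above the Hamming bound, so no 3-ary code of length 16 with d ≥ 7 can have 15719 codewords.


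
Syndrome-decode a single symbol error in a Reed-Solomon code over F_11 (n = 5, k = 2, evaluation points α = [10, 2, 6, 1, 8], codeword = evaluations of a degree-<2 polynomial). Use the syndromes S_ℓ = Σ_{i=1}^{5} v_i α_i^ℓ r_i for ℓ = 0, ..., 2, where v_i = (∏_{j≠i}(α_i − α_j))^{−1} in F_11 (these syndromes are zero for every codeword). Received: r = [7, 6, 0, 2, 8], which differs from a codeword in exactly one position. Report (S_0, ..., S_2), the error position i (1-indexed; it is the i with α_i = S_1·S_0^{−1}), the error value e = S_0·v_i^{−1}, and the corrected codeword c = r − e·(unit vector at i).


S = (6, 5, 6), error at position 1, error magnitude e = 2, c = [5, 6, 0, 2, 8].

Step 1: column multipliers v_i = (∏_{j≠i}(α_i − α_j))^{−1} mod 11.
  i = 1 (α = 10): (10−2)(10−6)(10−1)(10−8) = 8·4·9·2 = 576 ≡ 4, so v_1 = 4^{−1} = 3 (mod 11).
  i = 2 (α = 2): (2−10)(2−6)(2−1)(2−8) = (−8)·(−4)·1·(−6) = −192 ≡ 6, so v_2 = 6^{−1} = 2 (mod 11).
  i = 3 (α = 6): (6−10)(6−2)(6−1)(6−8) = (−4)·4·5·(−2) = 160 ≡ 6, so v_3 = 6^{−1} = 2 (mod 11).
  i = 4 (α = 1): (1−10)(1−2)(1−6)(1−8) = (−9)·(−1)·(−5)·(−7) = 315 ≡ 7, so v_4 = 7^{−1} = 8 (mod 11).
  i = 5 (α = 8): (8−10)(8−2)(8−6)(8−1) = (−2)·6·2·7 = −168 ≡ 8, so v_5 = 8^{−1} = 7 (mod 11).
  v = [3, 2, 2, 8, 7].
Step 2: syndromes of r = [7, 6, 0, 2, 8] (all sums mod 11).
  S_0 = Σ v_i r_i = 3·7 + 2·6 + 2·0 + 8·2 + 7·8 = 105 ≡ 6.
  S_1 = Σ v_i α_i r_i = 3·10·7 + 2·2·6 + 2·6·0 + 8·1·2 + 7·8·8 = 698 ≡ 5.
  α_i^2 mod 11 = [1, 4, 3, 1, 9].
  S_2 = Σ v_i α_i^2 r_i = 3·1·7 + 2·4·6 + 2·3·0 + 8·1·2 + 7·9·8 = 589 ≡ 6.
  S = (6, 5, 6) ≠ 0, so r is not a codeword (an error is present).
Step 3: locate the error. For a single error e at position i, S_ℓ = v_i·e·α_i^ℓ, so α_err = S_1/S_0.
  S_0^{−1} = 6^{−1} = 2 (mod 11), so α_err = 5·2 = 10 ≡ 10 = α_1. Error position i = 1.
  Consistency check: S_2/S_1 = 6·9 = 54 ≡ 10 = α_err ✓ (single-error assumption holds).
Step 4: error magnitude e = S_0/v_1 = S_0·∏_{j≠1}(α_1 − α_j) = 6·4 = 24 ≡ 2 (mod 11).
Step 5: correct position 1: c_1 = r_1 − e = 7 − 2 ≡ 5 (mod 11). Hence c = [5, 6, 0, 2, 8].
  Check: interpolating c through the α_i gives m(x) = 9 + 4·x (degree < 2) with m(α_i) = c_i for every i, so c is indeed a codeword.


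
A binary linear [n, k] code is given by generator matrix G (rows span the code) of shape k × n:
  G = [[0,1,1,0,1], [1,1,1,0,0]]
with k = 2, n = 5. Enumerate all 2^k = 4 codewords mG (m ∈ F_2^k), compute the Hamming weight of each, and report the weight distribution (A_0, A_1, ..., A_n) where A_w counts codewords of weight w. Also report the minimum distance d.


Weight distribution: A_0 = 1, A_2 = 1, A_3 = 2. Minimum distance d = 2.

Enumerate all 2^2 = 4 messages m ∈ F_2^2.
For each, compute codeword c = mG in F_2^5, then tally its weight.
  m = 00 → c = 00000, weight = 0.
  m = 10 → c = 01101, weight = 3.
  m = 01 → c = 11100, weight = 3.
  m = 11 → c = 10001, weight = 2.
Tally weights:
  weight 0: 1 codewords.
  weight 2: 1 codewords.
  weight 3: 2 codewords.
Minimum distance d = smallest w > 0 with A_w > 0 = 2.
Sanity: Σ A_w = 4 = 2^2 = 4 ✓.


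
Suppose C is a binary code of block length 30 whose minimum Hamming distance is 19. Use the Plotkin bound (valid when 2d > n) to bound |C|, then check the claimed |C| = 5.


Plotkin bound M ≤ 4; given |C| = 5 > bound (violated).

Check applicability: 2d = 38, n = 30.
2d − n = 8 > 0, so Plotkin applies.
Compute d/(2d−n) = 19/8 ≈ 2.3750.
⌊d/(2d−n)⌋ = 2.
Plotkin bound: M ≤ 2·2 = 4.
Given |C| = 5, check: VIOLATED.
This |C| is above the Plotkin bound, so no binary code with n = 30, d = 19 and 5 codewords exists.


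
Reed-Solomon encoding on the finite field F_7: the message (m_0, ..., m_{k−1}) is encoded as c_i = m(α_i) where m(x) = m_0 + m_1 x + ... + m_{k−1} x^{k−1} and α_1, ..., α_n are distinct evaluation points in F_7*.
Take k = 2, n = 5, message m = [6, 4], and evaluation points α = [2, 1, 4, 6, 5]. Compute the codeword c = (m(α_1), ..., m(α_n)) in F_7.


c = [0, 3, 1, 2, 5]

Message polynomial: m(x) = 6 + 4·x (mod 7).
For each evaluation point α_i, compute m(α_i) mod 7:
  α_1 = 2: Horner steps 4 → 0, so m(2) = 0.
  α_2 = 1: Horner steps 4 → 3, so m(1) = 3.
  α_3 = 4: Horner steps 4 → 1, so m(4) = 1.
  α_4 = 6: Horner steps 4 → 2, so m(6) = 2.
  α_5 = 5: Horner steps 4 → 5, so m(5) = 5.
Codeword c = [0, 3, 1, 2, 5] ∈ F_7^5.


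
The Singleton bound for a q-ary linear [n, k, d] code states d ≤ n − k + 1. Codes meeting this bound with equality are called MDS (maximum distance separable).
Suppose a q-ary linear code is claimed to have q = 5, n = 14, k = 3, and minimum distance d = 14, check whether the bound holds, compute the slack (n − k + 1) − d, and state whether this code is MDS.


Singleton RHS = n − k + 1 = 12, slack = -2, bound violated (no such code; not MDS).

Singleton bound: d ≤ n − k + 1.
Here n = 14, k = 3, so n − k + 1 = 12.
Given d = 14, check d ≤ 12: NO.
Slack = (n − k + 1) − d = -2.
The slack is negative: d = 14 exceeds n − k + 1 = 12 by 2, so the Singleton bound is violated and no linear [14, 3, 14]_5 code can exist. In particular it is not MDS (MDS requires d = n − k + 1 exactly).
Description: the claimed parameters are [14, 3, 14]_5; such a code would be impossible (violates the Singleton bound).


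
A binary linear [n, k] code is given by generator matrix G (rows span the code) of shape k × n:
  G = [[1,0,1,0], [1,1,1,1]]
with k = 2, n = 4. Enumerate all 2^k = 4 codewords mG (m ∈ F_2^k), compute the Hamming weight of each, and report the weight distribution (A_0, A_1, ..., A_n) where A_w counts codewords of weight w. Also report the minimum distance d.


Weight distribution: A_0 = 1, A_2 = 2, A_4 = 1. Minimum distance d = 2.

Enumerate all 2^2 = 4 messages m ∈ F_2^2.
For each, compute codeword c = mG in F_2^4, then tally its weight.
  m = 00 → c = 0000, weight = 0.
  m = 10 → c = 1010, weight = 2.
  m = 01 → c = 1111, weight = 4.
  m = 11 → c = 0101, weight = 2.
Tally weights:
  weight 0: 1 codewords.
  weight 2: 2 codewords.
  weight 4: 1 codewords.
Minimum distance d = smallest w > 0 with A_w > 0 = 2.
Sanity: Σ A_w = 4 = 2^2 = 4 ✓.


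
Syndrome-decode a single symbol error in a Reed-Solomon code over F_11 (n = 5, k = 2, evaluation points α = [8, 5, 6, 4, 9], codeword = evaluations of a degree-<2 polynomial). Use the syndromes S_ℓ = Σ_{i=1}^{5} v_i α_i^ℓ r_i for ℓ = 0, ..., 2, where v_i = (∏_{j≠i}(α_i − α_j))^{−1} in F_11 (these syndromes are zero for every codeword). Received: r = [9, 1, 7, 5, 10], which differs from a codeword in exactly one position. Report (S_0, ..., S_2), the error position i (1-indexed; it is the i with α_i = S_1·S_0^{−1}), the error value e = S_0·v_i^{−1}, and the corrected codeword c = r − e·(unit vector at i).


S = (5, 3, 4), error at position 2, error magnitude e = 6, c = [9, 6, 7, 5, 10].

Step 1: column multipliers v_i = (∏_{j≠i}(α_i − α_j))^{−1} mod 11.
  i = 1 (α = 8): (8−5)(8−6)(8−4)(8−9) = 3·2·4·(−1) = −24 ≡ 9, so v_1 = 9^{−1} = 5 (mod 11).
  i = 2 (α = 5): (5−8)(5−6)(5−4)(5−9) = (−3)·(−1)·1·(−4) = −12 ≡ 10, so v_2 = 10^{−1} = 10 (mod 11).
  i = 3 (α = 6): (6−8)(6−5)(6−4)(6−9) = (−2)·1·2·(−3) = 12 ≡ 1, so v_3 = 1^{−1} = 1 (mod 11).
  i = 4 (α = 4): (4−8)(4−5)(4−6)(4−9) = (−4)·(−1)·(−2)·(−5) = 40 ≡ 7, so v_4 = 7^{−1} = 8 (mod 11).
  i = 5 (α = 9): (9−8)(9−5)(9−6)(9−4) = 1·4·3·5 = 60 ≡ 5, so v_5 = 5^{−1} = 9 (mod 11).
  v = [5, 10, 1, 8, 9].
Step 2: syndromes of r = [9, 1, 7, 5, 10] (all sums mod 11).
  S_0 = Σ v_i r_i = 5·9 + 10·1 + 1·7 + 8·5 + 9·10 = 192 ≡ 5.
  S_1 = Σ v_i α_i r_i = 5·8·9 + 10·5·1 + 1·6·7 + 8·4·5 + 9·9·10 = 1422 ≡ 3.
  α_i^2 mod 11 = [9, 3, 3, 5, 4].
  S_2 = Σ v_i α_i^2 r_i = 5·9·9 + 10·3·1 + 1·3·7 + 8·5·5 + 9·4·10 = 1016 ≡ 4.
  S = (5, 3, 4) ≠ 0, so r is not a codeword (an error is present).
Step 3: locate the error. For a single error e at position i, S_ℓ = v_i·e·α_i^ℓ, so α_err = S_1/S_0.
  S_0^{−1} = 5^{−1} = 9 (mod 11), so α_err = 3·9 = 27 ≡ 5 = α_2. Error position i = 2.
  Consistency check: S_2/S_1 = 4·4 = 16 ≡ 5 = α_err ✓ (single-error assumption holds).
Step 4: error magnitude e = S_0/v_2 = S_0·∏_{j≠2}(α_2 − α_j) = 5·10 = 50 ≡ 6 (mod 11).
Step 5: correct position 2: c_2 = r_2 − e = 1 − 6 ≡ 6 (mod 11). Hence c = [9, 6, 7, 5, 10].
  Check: interpolating c through the α_i gives m(x) = 1 + 1·x (degree < 2) with m(α_i) = c_i for every i, so c is indeed a codeword.


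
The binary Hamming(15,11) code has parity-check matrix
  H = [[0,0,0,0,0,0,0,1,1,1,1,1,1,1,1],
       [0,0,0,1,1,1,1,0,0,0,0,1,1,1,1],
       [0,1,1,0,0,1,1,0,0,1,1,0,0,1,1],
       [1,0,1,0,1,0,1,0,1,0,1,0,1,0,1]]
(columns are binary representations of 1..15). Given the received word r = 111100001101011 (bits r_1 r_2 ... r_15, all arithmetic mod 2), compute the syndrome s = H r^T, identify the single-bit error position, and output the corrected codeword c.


s = (1, 0, 1, 0)^T, error position = 10, corrected codeword c = 111100001001011

Compute s = H r^T mod 2 one row at a time:
  s_1 = 0 + 1 + 1 + 0 + 1 + 0 + 1 + 1 = 5 ≡ 1 (mod 2).
  s_2 = 1 + 0 + 0 + 0 + 1 + 0 + 1 + 1 = 4 ≡ 0 (mod 2).
  s_3 = 1 + 1 + 0 + 0 + 1 + 0 + 1 + 1 = 5 ≡ 1 (mod 2).
  s_4 = 1 + 1 + 0 + 0 + 1 + 0 + 0 + 1 = 4 ≡ 0 (mod 2).
s = (1, 0, 1, 0)^T — this equals column 10 of H (binary 1010), so error is at position 10.
Correct: flip bit 10 of r = 111100001101011 to get c = 111100001001011.


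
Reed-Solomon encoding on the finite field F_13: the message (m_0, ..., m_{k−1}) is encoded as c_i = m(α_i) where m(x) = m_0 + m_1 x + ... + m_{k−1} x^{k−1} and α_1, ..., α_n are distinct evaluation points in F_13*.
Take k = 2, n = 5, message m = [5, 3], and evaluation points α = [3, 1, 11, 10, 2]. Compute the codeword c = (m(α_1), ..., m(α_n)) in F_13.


c = [1, 8, 12, 9, 11]

Message polynomial: m(x) = 5 + 3·x (mod 13).
For each evaluation point α_i, compute m(α_i) mod 13:
  α_1 = 3: Horner steps 3 → 1, so m(3) = 1.
  α_2 = 1: Horner steps 3 → 8, so m(1) = 8.
  α_3 = 11: Horner steps 3 → 12, so m(11) = 12.
  α_4 = 10: Horner steps 3 → 9, so m(10) = 9.
  α_5 = 2: Horner steps 3 → 11, so m(2) = 11.
Codeword c = [1, 8, 12, 9, 11] ∈ F_13^5.


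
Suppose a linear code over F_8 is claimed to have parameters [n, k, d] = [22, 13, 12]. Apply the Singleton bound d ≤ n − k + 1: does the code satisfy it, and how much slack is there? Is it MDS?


Singleton RHS = n − k + 1 = 10, slack = -2, bound violated (no such code; not MDS).

Singleton bound: d ≤ n − k + 1.
Here n = 22, k = 13, so n − k + 1 = 10.
Given d = 12, check d ≤ 10: NO.
Slack = (n − k + 1) − d = -2.
The slack is negative: d = 12 exceeds n − k + 1 = 10 by 2, so the Singleton bound is violated and no linear [22, 13, 12]_8 code can exist. In particular it is not MDS (MDS requires d = n − k + 1 exactly).
Description: the claimed parameters are [22, 13, 12]_8; such a code would be impossible (violates the Singleton bound).


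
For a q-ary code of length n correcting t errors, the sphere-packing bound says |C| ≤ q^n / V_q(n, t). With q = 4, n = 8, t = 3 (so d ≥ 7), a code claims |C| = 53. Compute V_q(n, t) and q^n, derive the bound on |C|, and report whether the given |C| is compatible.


V_q(n, t) = 1789, q^n = 65536, Hamming bound = 36, |C| = 53 > bound (violated).

Step 1: Compute V_q(n, t) = Σ_{j=0}^3 C(n, j) (q−1)^j.
  j = 0: C(8,0)·(3)^0 = 1·1 = 1.
  j = 1: C(8,1)·(3)^1 = 8·3 = 24.
  j = 2: C(8,2)·(3)^2 = 28·9 = 252.
  j = 3: C(8,3)·(3)^3 = 56·27 = 1512.
  V_q(n, t) = 1 + 24 + 252 + 1512 = 1789.
Step 2: q^n = 4^8 = 65536.
Step 3: Hamming bound ⌊q^n / V_q(n,t)⌋ = ⌊65536/1789⌋ = 36.
Step 4: Compare |C| = 53 to 36: violated.
The claimed |C| lies above the Hamming bound, so no 4-ary code of length 8 with d ≥ 7 can have 53 codewords.


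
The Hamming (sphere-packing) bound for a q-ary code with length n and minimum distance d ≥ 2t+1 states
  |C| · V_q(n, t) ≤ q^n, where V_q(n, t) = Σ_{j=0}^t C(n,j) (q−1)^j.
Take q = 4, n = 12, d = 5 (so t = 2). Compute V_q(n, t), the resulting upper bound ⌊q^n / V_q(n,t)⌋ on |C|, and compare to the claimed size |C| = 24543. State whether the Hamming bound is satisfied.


V_q(n, t) = 631, q^n = 16777216, Hamming bound = 26588, |C| = 24543 ≤ bound (satisfied).

Step 1: Compute V_q(n, t) = Σ_{j=0}^2 C(n, j) (q−1)^j.
  j = 0: C(12,0)·(3)^0 = 1·1 = 1.
  j = 1: C(12,1)·(3)^1 = 12·3 = 36.
  j = 2: C(12,2)·(3)^2 = 66·9 = 594.
  V_q(n, t) = 1 + 36 + 594 = 631.
Step 2: q^n = 4^12 = 16777216.
Step 3: Hamming bound ⌊q^n / V_q(n,t)⌋ = ⌊16777216/631⌋ = 26588.
Step 4: Compare |C| = 24543 to 26588: satisfied.
The claimed |C| lies below the Hamming bound.


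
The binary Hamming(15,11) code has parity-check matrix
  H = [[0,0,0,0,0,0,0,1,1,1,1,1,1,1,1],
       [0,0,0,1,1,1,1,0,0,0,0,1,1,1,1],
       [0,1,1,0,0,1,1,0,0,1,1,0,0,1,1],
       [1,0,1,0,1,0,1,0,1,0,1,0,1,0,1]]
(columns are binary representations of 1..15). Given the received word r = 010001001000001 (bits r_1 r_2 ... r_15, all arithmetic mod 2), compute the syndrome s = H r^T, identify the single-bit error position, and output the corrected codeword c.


s = (0, 0, 1, 0)^T, error position = 2, corrected codeword c = 000001001000001

Compute s = H r^T mod 2 one row at a time:
  s_1 = 0 + 1 + 0 + 0 + 0 + 0 + 0 + 1 = 2 ≡ 0 (mod 2).
  s_2 = 0 + 0 + 1 + 0 + 0 + 0 + 0 + 1 = 2 ≡ 0 (mod 2).
  s_3 = 1 + 0 + 1 + 0 + 0 + 0 + 0 + 1 = 3 ≡ 1 (mod 2).
  s_4 = 0 + 0 + 0 + 0 + 1 + 0 + 0 + 1 = 2 ≡ 0 (mod 2).
s = (0, 0, 1, 0)^T — this equals column 2 of H (binary 0010), so error is at position 2.
Correct: flip bit 2 of r = 010001001000001 to get c = 000001001000001.


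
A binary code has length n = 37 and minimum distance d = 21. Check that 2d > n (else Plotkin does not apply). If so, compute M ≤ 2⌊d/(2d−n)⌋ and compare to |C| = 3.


Plotkin bound M ≤ 8; given |C| = 3 ≤ bound (satisfied).

Check applicability: 2d = 42, n = 37.
2d − n = 5 > 0, so Plotkin applies.
Compute d/(2d−n) = 21/5 ≈ 4.2000.
⌊d/(2d−n)⌋ = 4.
Plotkin bound: M ≤ 2·4 = 8.
Given |C| = 3, check: satisfied.
This |C| is below the Plotkin bound.


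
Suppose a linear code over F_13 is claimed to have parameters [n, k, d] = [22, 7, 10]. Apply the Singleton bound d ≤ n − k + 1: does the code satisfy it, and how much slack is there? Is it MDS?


Singleton RHS = n − k + 1 = 16, slack = 6, bound satisfied, not MDS.

Singleton bound: d ≤ n − k + 1.
Here n = 22, k = 7, so n − k + 1 = 16.
Given d = 10, check d ≤ 16: YES.
Slack = (n − k + 1) − d = 6.
The code is NOT MDS (slack = 6 > 0).
Description: the claimed parameters are [22, 7, 10]_13; such a code would be non-MDS.


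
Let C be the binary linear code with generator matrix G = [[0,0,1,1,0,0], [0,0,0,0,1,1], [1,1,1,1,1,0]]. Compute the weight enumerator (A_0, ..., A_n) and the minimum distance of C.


Weight distribution: A_0 = 1, A_2 = 2, A_3 = 2, A_4 = 1, A_5 = 2. Minimum distance d = 2.

Enumerate all 2^3 = 8 messages m ∈ F_2^3.
For each, compute codeword c = mG in F_2^6, then tally its weight.
  m = 000 → c = 000000, weight = 0.
  m = 100 → c = 001100, weight = 2.
  m = 010 → c = 000011, weight = 2.
  m = 110 → c = 001111, weight = 4.
  m = 001 → c = 111110, weight = 5.
  m = 101 → c = 110010, weight = 3.
  m = 011 → c = 111101, weight = 5.
  m = 111 → c = 110001, weight = 3.
Tally weights:
  weight 0: 1 codewords.
  weight 2: 2 codewords.
  weight 3: 2 codewords.
  weight 4: 1 codewords.
  weight 5: 2 codewords.
Minimum distance d = smallest w > 0 with A_w > 0 = 2.
Sanity: Σ A_w = 8 = 2^3 = 8 ✓.


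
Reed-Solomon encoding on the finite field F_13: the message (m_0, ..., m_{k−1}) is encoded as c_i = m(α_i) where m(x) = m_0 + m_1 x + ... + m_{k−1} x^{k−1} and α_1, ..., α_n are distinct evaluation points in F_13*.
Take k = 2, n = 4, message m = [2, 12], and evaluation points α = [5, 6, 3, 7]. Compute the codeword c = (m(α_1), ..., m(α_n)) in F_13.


c = [10, 9, 12, 8]

Message polynomial: m(x) = 2 + 12·x (mod 13).
For each evaluation point α_i, compute m(α_i) mod 13:
  α_1 = 5: Horner steps 12 → 10, so m(5) = 10.
  α_2 = 6: Horner steps 12 → 9, so m(6) = 9.
  α_3 = 3: Horner steps 12 → 12, so m(3) = 12.
  α_4 = 7: Horner steps 12 → 8, so m(7) = 8.
Codeword c = [10, 9, 12, 8] ∈ F_13^4.


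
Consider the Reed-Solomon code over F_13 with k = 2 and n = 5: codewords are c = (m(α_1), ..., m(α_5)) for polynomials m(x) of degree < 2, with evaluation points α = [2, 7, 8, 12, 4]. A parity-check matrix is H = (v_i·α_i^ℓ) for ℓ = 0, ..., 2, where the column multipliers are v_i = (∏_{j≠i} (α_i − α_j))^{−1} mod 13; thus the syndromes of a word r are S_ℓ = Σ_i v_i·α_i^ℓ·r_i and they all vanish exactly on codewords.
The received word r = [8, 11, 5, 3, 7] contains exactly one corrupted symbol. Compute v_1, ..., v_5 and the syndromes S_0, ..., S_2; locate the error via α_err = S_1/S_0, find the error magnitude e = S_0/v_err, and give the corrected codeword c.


S = (9, 11, 12), error at position 2, error magnitude e = 12, c = [8, 12, 5, 3, 7].

Step 1: column multipliers v_i = (∏_{j≠i}(α_i − α_j))^{−1} mod 13.
  i = 1 (α = 2): (2−7)(2−8)(2−12)(2−4) = (−5)·(−6)·(−10)·(−2) = 600 ≡ 2, so v_1 = 2^{−1} = 7 (mod 13).
  i = 2 (α = 7): (7−2)(7−8)(7−12)(7−4) = 5·(−1)·(−5)·3 = 75 ≡ 10, so v_2 = 10^{−1} = 4 (mod 13).
  i = 3 (α = 8): (8−2)(8−7)(8−12)(8−4) = 6·1·(−4)·4 = −96 ≡ 8, so v_3 = 8^{−1} = 5 (mod 13).
  i = 4 (α = 12): (12−2)(12−7)(12−8)(12−4) = 10·5·4·8 = 1600 ≡ 1, so v_4 = 1^{−1} = 1 (mod 13).
  i = 5 (α = 4): (4−2)(4−7)(4−8)(4−12) = 2·(−3)·(−4)·(−8) = −192 ≡ 3, so v_5 = 3^{−1} = 9 (mod 13).
  v = [7, 4, 5, 1, 9].
Step 2: syndromes of r = [8, 11, 5, 3, 7] (all sums mod 13).
  S_0 = Σ v_i r_i = 7·8 + 4·11 + 5·5 + 1·3 + 9·7 = 191 ≡ 9.
  S_1 = Σ v_i α_i r_i = 7·2·8 + 4·7·11 + 5·8·5 + 1·12·3 + 9·4·7 = 908 ≡ 11.
  α_i^2 mod 13 = [4, 10, 12, 1, 3].
  S_2 = Σ v_i α_i^2 r_i = 7·4·8 + 4·10·11 + 5·12·5 + 1·1·3 + 9·3·7 = 1156 ≡ 12.
  S = (9, 11, 12) ≠ 0, so r is not a codeword (an error is present).
Step 3: locate the error. For a single error e at position i, S_ℓ = v_i·e·α_i^ℓ, so α_err = S_1/S_0.
  S_0^{−1} = 9^{−1} = 3 (mod 13), so α_err = 11·3 = 33 ≡ 7 = α_2. Error position i = 2.
  Consistency check: S_2/S_1 = 12·6 = 72 ≡ 7 = α_err ✓ (single-error assumption holds).
Step 4: error magnitude e = S_0/v_2 = S_0·∏_{j≠2}(α_2 − α_j) = 9·10 = 90 ≡ 12 (mod 13).
Step 5: correct position 2: c_2 = r_2 − e = 11 − 12 ≡ 12 (mod 13). Hence c = [8, 12, 5, 3, 7].
  Check: interpolating c through the α_i gives m(x) = 9 + 6·x (degree < 2) with m(α_i) = c_i for every i, so c is indeed a codeword.


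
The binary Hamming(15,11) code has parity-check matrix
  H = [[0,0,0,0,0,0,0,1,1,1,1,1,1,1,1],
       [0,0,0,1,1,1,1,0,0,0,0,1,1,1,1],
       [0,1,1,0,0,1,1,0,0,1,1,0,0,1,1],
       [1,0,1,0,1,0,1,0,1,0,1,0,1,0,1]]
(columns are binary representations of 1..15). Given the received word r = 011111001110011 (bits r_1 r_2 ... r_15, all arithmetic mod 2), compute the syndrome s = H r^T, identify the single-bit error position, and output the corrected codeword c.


s = (1, 1, 1, 1)^T, error position = 15, corrected codeword c = 011111001110010

Compute s = H r^T mod 2 one row at a time:
  s_1 = 0 + 1 + 1 + 1 + 0 + 0 + 1 + 1 = 5 ≡ 1 (mod 2).
  s_2 = 1 + 1 + 1 + 0 + 0 + 0 + 1 + 1 = 5 ≡ 1 (mod 2).
  s_3 = 1 + 1 + 1 + 0 + 1 + 1 + 1 + 1 = 7 ≡ 1 (mod 2).
  s_4 = 0 + 1 + 1 + 0 + 1 + 1 + 0 + 1 = 5 ≡ 1 (mod 2).
s = (1, 1, 1, 1)^T — this equals column 15 of H (binary 1111), so error is at position 15.
Correct: flip bit 15 of r = 011111001110011 to get c = 011111001110010.


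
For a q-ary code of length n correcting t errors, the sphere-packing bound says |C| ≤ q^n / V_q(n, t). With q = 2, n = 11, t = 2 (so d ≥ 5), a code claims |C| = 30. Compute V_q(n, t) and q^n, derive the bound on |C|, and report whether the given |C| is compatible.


V_q(n, t) = 67, q^n = 2048, Hamming bound = 30, |C| = 30 ≤ bound (satisfied).

Step 1: Compute V_q(n, t) = Σ_{j=0}^2 C(n, j) (q−1)^j.
  j = 0: C(11,0)·(1)^0 = 1·1 = 1.
  j = 1: C(11,1)·(1)^1 = 11·1 = 11.
  j = 2: C(11,2)·(1)^2 = 55·1 = 55.
  V_q(n, t) = 1 + 11 + 55 = 67.
Step 2: q^n = 2^11 = 2048.
Step 3: Hamming bound ⌊q^n / V_q(n,t)⌋ = ⌊2048/67⌋ = 30.
Step 4: Compare |C| = 30 to 30: satisfied.
The claimed |C| lies at the Hamming bound (tight).


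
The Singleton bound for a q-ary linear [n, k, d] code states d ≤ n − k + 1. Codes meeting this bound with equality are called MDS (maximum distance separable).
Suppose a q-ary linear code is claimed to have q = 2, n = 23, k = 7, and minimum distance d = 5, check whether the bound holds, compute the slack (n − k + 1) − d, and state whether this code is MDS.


Singleton RHS = n − k + 1 = 17, slack = 12, bound satisfied, not MDS.

Singleton bound: d ≤ n − k + 1.
Here n = 23, k = 7, so n − k + 1 = 17.
Given d = 5, check d ≤ 17: YES.
Slack = (n − k + 1) − d = 12.
The code is NOT MDS (slack = 12 > 0).
Description: the claimed parameters are [23, 7, 5]_2; such a code would be non-MDS.


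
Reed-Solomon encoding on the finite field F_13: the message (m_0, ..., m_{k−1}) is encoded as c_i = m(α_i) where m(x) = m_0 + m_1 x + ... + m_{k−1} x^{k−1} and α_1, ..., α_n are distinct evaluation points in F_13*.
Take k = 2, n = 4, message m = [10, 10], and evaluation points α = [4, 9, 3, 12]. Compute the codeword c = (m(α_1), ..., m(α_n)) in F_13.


c = [11, 9, 1, 0]

Message polynomial: m(x) = 10 + 10·x (mod 13).
For each evaluation point α_i, compute m(α_i) mod 13:
  α_1 = 4: Horner steps 10 → 11, so m(4) = 11.
  α_2 = 9: Horner steps 10 → 9, so m(9) = 9.
  α_3 = 3: Horner steps 10 → 1, so m(3) = 1.
  α_4 = 12: Horner steps 10 → 0, so m(12) = 0.
Codeword c = [11, 9, 1, 0] ∈ F_13^4.


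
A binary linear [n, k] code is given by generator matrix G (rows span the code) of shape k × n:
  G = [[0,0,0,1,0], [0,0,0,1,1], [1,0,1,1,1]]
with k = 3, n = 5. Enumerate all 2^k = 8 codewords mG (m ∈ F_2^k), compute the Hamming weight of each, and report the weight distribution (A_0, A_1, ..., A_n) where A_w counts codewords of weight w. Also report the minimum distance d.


Weight distribution: A_0 = 1, A_1 = 2, A_2 = 2, A_3 = 2, A_4 = 1. Minimum distance d = 1.

Enumerate all 2^3 = 8 messages m ∈ F_2^3.
For each, compute codeword c = mG in F_2^5, then tally its weight.
  m = 000 → c = 00000, weight = 0.
  m = 100 → c = 00010, weight = 1.
  m = 010 → c = 00011, weight = 2.
  m = 110 → c = 00001, weight = 1.
  m = 001 → c = 10111, weight = 4.
  m = 101 → c = 10101, weight = 3.
  m = 011 → c = 10100, weight = 2.
  m = 111 → c = 10110, weight = 3.
Tally weights:
  weight 0: 1 codewords.
  weight 1: 2 codewords.
  weight 2: 2 codewords.
  weight 3: 2 codewords.
  weight 4: 1 codewords.
Minimum distance d = smallest w > 0 with A_w > 0 = 1.
Sanity: Σ A_w = 8 = 2^3 = 8 ✓.


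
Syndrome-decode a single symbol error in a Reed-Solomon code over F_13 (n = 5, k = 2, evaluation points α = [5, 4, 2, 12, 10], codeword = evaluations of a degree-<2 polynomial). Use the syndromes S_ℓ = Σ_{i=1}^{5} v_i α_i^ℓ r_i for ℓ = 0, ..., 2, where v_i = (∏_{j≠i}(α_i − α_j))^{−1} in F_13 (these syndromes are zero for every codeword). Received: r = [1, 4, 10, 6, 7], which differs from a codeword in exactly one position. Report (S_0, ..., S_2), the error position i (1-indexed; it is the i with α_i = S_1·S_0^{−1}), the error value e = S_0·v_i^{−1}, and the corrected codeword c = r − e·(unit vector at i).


S = (8, 2, 7), error at position 5, error magnitude e = 8, c = [1, 4, 10, 6, 12].

Step 1: column multipliers v_i = (∏_{j≠i}(α_i − α_j))^{−1} mod 13.
  i = 1 (α = 5): (5−4)(5−2)(5−12)(5−10) = 1·3·(−7)·(−5) = 105 ≡ 1, so v_1 = 1^{−1} = 1 (mod 13).
  i = 2 (α = 4): (4−5)(4−2)(4−12)(4−10) = (−1)·2·(−8)·(−6) = −96 ≡ 8, so v_2 = 8^{−1} = 5 (mod 13).
  i = 3 (α = 2): (2−5)(2−4)(2−12)(2−10) = (−3)·(−2)·(−10)·(−8) = 480 ≡ 12, so v_3 = 12^{−1} = 12 (mod 13).
  i = 4 (α = 12): (12−5)(12−4)(12−2)(12−10) = 7·8·10·2 = 1120 ≡ 2, so v_4 = 2^{−1} = 7 (mod 13).
  i = 5 (α = 10): (10−5)(10−4)(10−2)(10−12) = 5·6·8·(−2) = −480 ≡ 1, so v_5 = 1^{−1} = 1 (mod 13).
  v = [1, 5, 12, 7, 1].
Step 2: syndromes of r = [1, 4, 10, 6, 7] (all sums mod 13).
  S_0 = Σ v_i r_i = 1·1 + 5·4 + 12·10 + 7·6 + 1·7 = 190 ≡ 8.
  S_1 = Σ v_i α_i r_i = 1·5·1 + 5·4·4 + 12·2·10 + 7·12·6 + 1·10·7 = 899 ≡ 2.
  α_i^2 mod 13 = [12, 3, 4, 1, 9].
  S_2 = Σ v_i α_i^2 r_i = 1·12·1 + 5·3·4 + 12·4·10 + 7·1·6 + 1·9·7 = 657 ≡ 7.
  S = (8, 2, 7) ≠ 0, so r is not a codeword (an error is present).
Step 3: locate the error. For a single error e at position i, S_ℓ = v_i·e·α_i^ℓ, so α_err = S_1/S_0.
  S_0^{−1} = 8^{−1} = 5 (mod 13), so α_err = 2·5 = 10 ≡ 10 = α_5. Error position i = 5.
  Consistency check: S_2/S_1 = 7·7 = 49 ≡ 10 = α_err ✓ (single-error assumption holds).
Step 4: error magnitude e = S_0/v_5 = S_0·∏_{j≠5}(α_5 − α_j) = 8·1 = 8 ≡ 8 (mod 13).
Step 5: correct position 5: c_5 = r_5 − e = 7 − 8 ≡ 12 (mod 13). Hence c = [1, 4, 10, 6, 12].
  Check: interpolating c through the α_i gives m(x) = 3 + 10·x (degree < 2) with m(α_i) = c_i for every i, so c is indeed a codeword.
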